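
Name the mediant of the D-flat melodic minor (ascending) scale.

Fb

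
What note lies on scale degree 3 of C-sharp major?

The C# major scale runs C# D# E# F# G# A# B#.
Degree 3 is E#.

E#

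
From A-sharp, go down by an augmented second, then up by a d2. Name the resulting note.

Abb

An augmented second down from A# is G (letter G, 3 semitones down).
A diminished second up from G is Abb (letter A, 0 semitones up).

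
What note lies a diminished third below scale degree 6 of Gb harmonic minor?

Scale degree 6 of Gb harmonic minor is Ebb.
A diminished third (2 semitones) below Ebb lands on the letter C, giving C.

C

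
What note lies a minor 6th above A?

A sixth above A lands on the letter F.
A minor sixth spans 8 semitones, so A moves to pitch class 5. On the letter F that is F.

F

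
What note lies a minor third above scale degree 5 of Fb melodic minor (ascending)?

Scale degree 5 of Fb melodic minor (ascending) is Cb.
A minor third (3 semitones) above Cb lands on the letter E, giving Ebb.

Ebb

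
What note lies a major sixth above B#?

G##

A sixth above B lands on the letter G.
A major sixth spans 9 semitones, so B# moves to pitch class 9. On the letter G that is G##.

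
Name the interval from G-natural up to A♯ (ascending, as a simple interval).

Counting letters G–A gives a second.
G→A# = 3 semitones, 1 wider than the major second (2), so augmented.

augmented second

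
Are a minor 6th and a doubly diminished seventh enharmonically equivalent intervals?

A minor sixth spans 8 semitones; a doubly diminished seventh spans 8.
They are enharmonically equivalent.

Yes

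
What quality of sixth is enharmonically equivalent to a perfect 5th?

diminished

A perfect fifth spans 7 semitones.
A sixth spanning 7 semitones is diminished (the major sixth is 9).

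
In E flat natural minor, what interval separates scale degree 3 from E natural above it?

Scale degree 3 of Eb natural minor is Gb.
Gb up to E: letters G→E make it a sixth; 10 semitones makes it augmented.

augmented sixth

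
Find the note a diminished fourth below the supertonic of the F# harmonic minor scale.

The supertonic of F# harmonic minor is G#.
A diminished fourth (4 semitones) below G# lands on the letter D, giving D##.

D##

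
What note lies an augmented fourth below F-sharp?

F down a perfect fourth is C, so the target letter is C.
From F#, an augmented fourth is 6 semitones down: C.

C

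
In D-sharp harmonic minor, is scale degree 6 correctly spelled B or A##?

Each scale degree takes a distinct letter name. Degree 6 of a scale on D must use the letter B.
B and A## are enharmonically the same pitch, but only B uses the letter B, so it is the correct spelling here.

B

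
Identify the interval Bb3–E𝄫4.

Counting letters B–C–D–E gives a fourth.
Bb→Ebb = 4 semitones, 1 narrower than the perfect fourth (5), so diminished.

diminished fourth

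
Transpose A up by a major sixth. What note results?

A sixth above A lands on the letter F.
A major sixth spans 9 semitones, so A moves to pitch class 6. On the letter F that is F#.

F#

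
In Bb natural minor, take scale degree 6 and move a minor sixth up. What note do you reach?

Ebb

Scale degree 6 of Bb natural minor is Gb.
A minor sixth (8 semitones) above Gb lands on the letter E, giving Ebb.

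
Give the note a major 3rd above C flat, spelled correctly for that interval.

Eb

A third above C lands on the letter E.
A major third spans 4 semitones, so Cb moves to pitch class 3. On the letter E that is Eb.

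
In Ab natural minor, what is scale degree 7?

The Ab natural minor scale runs Ab Bb Cb Db Eb Fb Gb.
Degree 7 is Gb.

Gb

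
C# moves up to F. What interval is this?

The letter names run C→F, a span of 3 letter steps, so the interval is some kind of fourth.
C# to F is 4 semitones. A perfect fourth is 5, so 4 makes it diminished.

diminished fourth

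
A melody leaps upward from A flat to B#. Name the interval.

The letter names run A→B, a span of 1 letter step, so the interval is some kind of second.
Ab to B# is 4 semitones. A major second is 2, so 4 makes it doubly augmented.

doubly augmented second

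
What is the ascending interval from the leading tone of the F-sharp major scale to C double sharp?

The leading tone of F# major is E#.
E# up to C##: letters E→C make it a sixth; 9 semitones makes it major.

major sixth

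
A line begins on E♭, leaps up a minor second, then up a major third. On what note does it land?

Ab

A minor second up from Eb is Fb (letter F, 1 semitone up).
A major third up from Fb is Ab (letter A, 4 semitones up).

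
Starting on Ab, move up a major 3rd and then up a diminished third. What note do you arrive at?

Ebb

A major third up from Ab is C (letter C, 4 semitones up).
A diminished third up from C is Ebb (letter E, 2 semitones up).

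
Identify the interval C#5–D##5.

The letter names run C→D, a span of 1 letter step, so the interval is some kind of second.
C# to D## is 3 semitones. A major second is 2, so 3 makes it augmented.

augmented second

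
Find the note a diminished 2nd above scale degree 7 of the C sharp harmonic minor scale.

Scale degree 7 of C# harmonic minor is B#.
A diminished second (0 semitones) above B# lands on the letter C, giving C.

C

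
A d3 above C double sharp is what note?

A third above C lands on the letter E.
A diminished third spans 2 semitones, so C## moves to pitch class 4. On the letter E that is E.

E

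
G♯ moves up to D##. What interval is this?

Counting letters G–A–B–C–D gives a fifth.
G#→D## = 8 semitones, 1 wider than the perfect fifth (7), so augmented.

augmented fifth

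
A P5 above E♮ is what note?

B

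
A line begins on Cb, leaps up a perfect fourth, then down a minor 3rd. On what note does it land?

A perfect fourth up from Cb is Fb (letter F, 5 semitones up).
A minor third down from Fb is Db (letter D, 3 semitones down).

Db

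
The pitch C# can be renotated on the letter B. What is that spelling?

B##

C# is pitch class 1. The letter B alone is pitch class 11.
To reach pitch class 1 from B requires an offset of +2 semitones, i.e. double sharp: B##.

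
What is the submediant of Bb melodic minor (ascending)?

G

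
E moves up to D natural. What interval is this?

minor seventh

The letter names run E→D, a span of 6 letter steps, so the interval is some kind of seventh.
E to D is 10 semitones. A major seventh is 11, so 10 makes it minor.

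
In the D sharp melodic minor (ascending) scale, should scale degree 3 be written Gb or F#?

F#

Each scale degree takes a distinct letter name. Degree 3 of a scale on D must use the letter F.
F# and Gb are enharmonically the same pitch, but only F# uses the letter F, so it is the correct spelling here.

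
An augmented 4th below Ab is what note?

A down a perfect fourth is E, so the target letter is E.
From Ab, an augmented fourth is 6 semitones down: Ebb.

Ebb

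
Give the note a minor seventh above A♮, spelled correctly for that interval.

G

A up a major seventh is G#, so the target letter is G.
From A, a minor seventh is 10 semitones up: G.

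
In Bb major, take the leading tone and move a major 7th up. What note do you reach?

G#

The leading tone of Bb major is A.
A major seventh (11 semitones) above A lands on the letter G, giving G#.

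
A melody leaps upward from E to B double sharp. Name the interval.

doubly augmented fifth

Counting letters E–F–G–A–B gives a fifth.
E→B## = 9 semitones, 2 wider than the perfect fifth (7), so doubly augmented.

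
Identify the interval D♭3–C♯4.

Counting letters D–E–F–G–A–B–C gives a seventh.
Db→C# = 12 semitones, 1 wider than the major seventh (11), so augmented.

augmented seventh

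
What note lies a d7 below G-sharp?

A##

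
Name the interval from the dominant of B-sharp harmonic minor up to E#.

minor seventh

The dominant of B# harmonic minor is F##.
F## up to E#: letters F→E make it a seventh; 10 semitones makes it minor.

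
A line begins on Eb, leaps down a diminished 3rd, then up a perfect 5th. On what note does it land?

G#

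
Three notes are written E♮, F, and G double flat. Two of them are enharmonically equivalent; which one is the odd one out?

In 12-tone equal temperament, enharmonic equivalents share a pitch class. E is pitch class 4; F is pitch class 5; Gbb is pitch class 5.
F and Gbb share pitch class 5, while E is pitch class 4.

E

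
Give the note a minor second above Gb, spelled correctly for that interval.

G up a major second is A, so the target letter is A.
From Gb, a minor second is 1 semitone up: Abb.

Abb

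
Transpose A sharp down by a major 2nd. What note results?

A second below A lands on the letter G.
A major second spans 2 semitones, so A# moves to pitch class 8. On the letter G that is G#.

G#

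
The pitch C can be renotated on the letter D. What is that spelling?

Dbb

C is pitch class 0. The letter D alone is pitch class 2.
To reach pitch class 0 from D requires an offset of -2 semitones, i.e. double flat: Dbb.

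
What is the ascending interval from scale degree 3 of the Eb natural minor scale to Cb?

Scale degree 3 of Eb natural minor is Gb.
Gb up to Cb: letters G→C make it a fourth; 5 semitones makes it perfect.

perfect fourth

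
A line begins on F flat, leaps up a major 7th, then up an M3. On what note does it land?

G

A major seventh up from Fb is Eb (letter E, 11 semitones up).
A major third up from Eb is G (letter G, 4 semitones up).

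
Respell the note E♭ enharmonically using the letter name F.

Fbb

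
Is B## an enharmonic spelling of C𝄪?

No

Two spellings are enharmonically equivalent only if they share a pitch class.
Here B## → 1, C## → 2; 1 ≠ 2, so they are not.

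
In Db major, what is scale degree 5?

Degree 5 takes the letter 4 steps above D, which is A.
In major, degree 5 sits 7 semitones above the tonic. Db + 7 semitones is pitch class 8, spelled on A as Ab.

Ab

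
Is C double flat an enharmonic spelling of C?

Two spellings are enharmonically equivalent only if they share a pitch class.
Here Cbb → 10, C → 0; 0 ≠ 10, so they are not.

No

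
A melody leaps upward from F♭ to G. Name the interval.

The letter names run F→G, a span of 1 letter step, so the interval is some kind of second.
Fb to G is 3 semitones. A major second is 2, so 3 makes it augmented.

augmented second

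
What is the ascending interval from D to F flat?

Counting letters D–E–F gives a third.
D→Fb = 2 semitones, 2 narrower than the major third (4), so diminished.

diminished third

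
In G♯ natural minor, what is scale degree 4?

C#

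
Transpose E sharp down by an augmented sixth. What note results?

E down a major sixth is G, so the target letter is G.
From E#, an augmented sixth is 10 semitones down: G.

G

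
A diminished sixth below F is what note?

A#

F down a major sixth is Ab, so the target letter is A.
From F, a diminished sixth is 7 semitones down: A#.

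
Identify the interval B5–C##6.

augmented second

The letter names run B→C, a span of 1 letter step, so the interval is some kind of second.
B to C## is 3 semitones. A major second is 2, so 3 makes it augmented.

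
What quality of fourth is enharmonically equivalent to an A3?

perfect

An augmented third spans 5 semitones.
A fourth spanning 5 semitones is perfect (the perfect fourth is 5).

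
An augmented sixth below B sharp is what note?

B down a major sixth is D, so the target letter is D.
From B#, an augmented sixth is 10 semitones down: D.

D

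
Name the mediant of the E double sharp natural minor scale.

Degree 3 takes the letter 2 steps above E, which is G.
In natural minor, degree 3 sits 3 semitones above the tonic. E## + 3 semitones is pitch class 9, spelled on G as G##.

G##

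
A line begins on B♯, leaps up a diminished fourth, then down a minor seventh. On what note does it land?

A diminished fourth up from B# is E (letter E, 4 semitones up).
A minor seventh down from E is F# (letter F, 10 semitones down).

F#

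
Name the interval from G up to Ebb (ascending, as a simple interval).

diminished sixth

The letter names run G→E, a span of 5 letter steps, so the interval is some kind of sixth.
G to Ebb is 7 semitones. A major sixth is 9, so 7 makes it diminished.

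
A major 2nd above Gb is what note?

Ab

A second above G lands on the letter A.
A major second spans 2 semitones, so Gb moves to pitch class 8. On the letter A that is Ab.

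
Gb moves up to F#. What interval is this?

augmented seventh

The letter names run G→F, a span of 6 letter steps, so the interval is some kind of seventh.
Gb to F# is 12 semitones. A major seventh is 11, so 12 makes it augmented.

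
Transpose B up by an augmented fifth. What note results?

A fifth above B lands on the letter F.
An augmented fifth spans 8 semitones, so B moves to pitch class 7. On the letter F that is F##.

F##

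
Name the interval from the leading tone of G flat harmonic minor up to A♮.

The leading tone of Gb harmonic minor is F.
F up to A: letters F→A make it a third; 4 semitones makes it major.

major third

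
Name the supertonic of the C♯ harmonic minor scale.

D#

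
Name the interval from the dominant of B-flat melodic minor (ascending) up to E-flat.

minor seventh

The dominant of Bb melodic minor (ascending) is F.
F up to Eb: letters F→E make it a seventh; 10 semitones makes it minor.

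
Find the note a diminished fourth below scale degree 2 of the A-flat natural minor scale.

F#

Scale degree 2 of Ab natural minor is Bb.
A diminished fourth (4 semitones) below Bb lands on the letter F, giving F#.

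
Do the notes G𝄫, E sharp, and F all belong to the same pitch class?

Gbb = pitch class 5 and E# = pitch class 5 and F = pitch class 5 — the same pitch class, so they are enharmonic equivalents.

Yes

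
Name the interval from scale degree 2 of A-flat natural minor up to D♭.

minor third

Scale degree 2 of Ab natural minor is Bb.
Bb up to Db: letters B→D make it a third; 3 semitones makes it minor.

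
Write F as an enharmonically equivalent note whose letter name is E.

E#

Plain E sits 1 semitone below F, so on the letter E the same pitch needs a sharp: E#.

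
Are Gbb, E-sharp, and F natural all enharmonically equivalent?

Yes

Gbb = pitch class 5 and E# = pitch class 5 and F = pitch class 5 — the same pitch class, so they are enharmonic equivalents.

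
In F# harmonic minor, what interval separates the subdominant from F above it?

The subdominant of F# harmonic minor is B.
B up to F: letters B→F make it a fifth; 6 semitones makes it diminished.

diminished fifth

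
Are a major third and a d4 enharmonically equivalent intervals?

A major third spans 4 semitones; a diminished fourth spans 4.
They are enharmonically equivalent.

Yes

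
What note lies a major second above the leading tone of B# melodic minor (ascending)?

The leading tone of B# melodic minor (ascending) is A##.
A major second (2 semitones) above A## lands on the letter B, giving B##.

B##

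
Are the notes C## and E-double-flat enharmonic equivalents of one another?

C## is pitch class 2; Ebb is pitch class 2.
All spellings map to pitch class 2, so they are enharmonically equivalent.

Yes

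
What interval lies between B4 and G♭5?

diminished sixth

Counting letters B–C–D–E–F–G gives a sixth.
B→Gb = 7 semitones, 2 narrower than the major sixth (9), so diminished.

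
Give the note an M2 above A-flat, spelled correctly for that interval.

Bb

A up a major second is B, so the target letter is B.
From Ab, a major second is 2 semitones up: Bb.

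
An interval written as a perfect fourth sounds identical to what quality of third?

augmented

A perfect fourth spans 5 semitones.
A third spanning 5 semitones is augmented (the major third is 4).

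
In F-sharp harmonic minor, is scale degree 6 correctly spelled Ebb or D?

Each scale degree takes a distinct letter name. Degree 6 of a scale on F must use the letter D.
D and Ebb are enharmonically the same pitch, but only D uses the letter D, so it is the correct spelling here.

D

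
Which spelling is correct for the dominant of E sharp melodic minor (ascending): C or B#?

B#

Each scale degree takes a distinct letter name. Degree 5 of a scale on E must use the letter B.
B# and C are enharmonically the same pitch, but only B# uses the letter B, so it is the correct spelling here.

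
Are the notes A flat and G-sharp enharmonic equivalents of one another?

Ab = pitch class 8 and G# = pitch class 8 — the same pitch class, so they are enharmonic equivalents.

Yes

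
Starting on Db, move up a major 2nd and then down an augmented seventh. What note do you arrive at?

A major second up from Db is Eb (letter E, 2 semitones up).
An augmented seventh down from Eb is Fbb (letter F, 12 semitones down).

Fbb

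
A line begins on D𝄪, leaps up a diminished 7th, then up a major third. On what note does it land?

A diminished seventh up from D## is C# (letter C, 9 semitones up).
A major third up from C# is E# (letter E, 4 semitones up).

E#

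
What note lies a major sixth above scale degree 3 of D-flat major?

Scale degree 3 of Db major is F.
A major sixth (9 semitones) above F lands on the letter D, giving D.

D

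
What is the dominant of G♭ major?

Db

Degree 5 takes the letter 4 steps above G, which is D.
In major, degree 5 sits 7 semitones above the tonic. Gb + 7 semitones is pitch class 1, spelled on D as Db.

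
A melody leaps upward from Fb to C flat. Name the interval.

Counting letters F–G–A–B–C gives a fifth.
Fb→Cb = 7 semitones, exactly the perfect fifth.

perfect fifth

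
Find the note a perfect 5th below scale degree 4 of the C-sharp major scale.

Scale degree 4 of C# major is F#.
A perfect fifth (7 semitones) below F# lands on the letter B, giving B.

B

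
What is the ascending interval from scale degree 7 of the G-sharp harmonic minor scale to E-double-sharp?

major seventh

Scale degree 7 of G# harmonic minor is F##.
F## up to E##: letters F→E make it a seventh; 11 semitones makes it major.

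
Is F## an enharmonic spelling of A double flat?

Yes

F## is pitch class 7; Abb is pitch class 7.
All spellings map to pitch class 7, so they are enharmonically equivalent.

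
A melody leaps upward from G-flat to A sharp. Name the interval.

doubly augmented second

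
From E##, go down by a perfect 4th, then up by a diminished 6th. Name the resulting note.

A perfect fourth down from E## is B## (letter B, 5 semitones down).
A diminished sixth up from B## is G# (letter G, 7 semitones up).

G#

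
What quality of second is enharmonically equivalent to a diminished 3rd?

A diminished third spans 2 semitones.
A second spanning 2 semitones is major (the major second is 2).

major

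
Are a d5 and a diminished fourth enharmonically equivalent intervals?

A diminished fifth spans 6 semitones; a diminished fourth spans 4.
The spans differ, so they are not enharmonic equivalents.

No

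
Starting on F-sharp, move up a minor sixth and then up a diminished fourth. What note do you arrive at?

Gb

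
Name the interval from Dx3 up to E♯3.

Counting letters D–E gives a second.
D##→E# = 1 semitone, 1 narrower than the major second (2), so minor.

minor second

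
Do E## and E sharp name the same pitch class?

Two spellings are enharmonically equivalent only if they share a pitch class.
Here E## → 6, E# → 5; 5 ≠ 6, so they are not.

No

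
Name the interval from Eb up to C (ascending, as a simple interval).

major sixth

Counting letters E–F–G–A–B–C gives a sixth.
Eb→C = 9 semitones, exactly the major sixth.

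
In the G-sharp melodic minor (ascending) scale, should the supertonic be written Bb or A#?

Each scale degree takes a distinct letter name. Degree 2 of a scale on G must use the letter A.
A# and Bb are enharmonically the same pitch, but only A# uses the letter A, so it is the correct spelling here.

A#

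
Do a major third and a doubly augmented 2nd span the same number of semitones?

Yes

A major third spans 4 semitones; a doubly augmented second spans 4.
They are enharmonically equivalent.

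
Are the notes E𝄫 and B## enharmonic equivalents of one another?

Ebb is pitch class 2; B## is pitch class 1.
The pitch classes differ (2 vs. 1), so they are not enharmonic equivalents.

No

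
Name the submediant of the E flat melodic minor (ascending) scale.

C

Degree 6 takes the letter 5 steps above E, which is C.
In melodic minor (ascending), degree 6 sits 9 semitones above the tonic. Eb + 9 semitones is pitch class 0, spelled on C as C.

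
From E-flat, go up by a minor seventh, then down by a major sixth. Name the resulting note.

Fb

A minor seventh up from Eb is Db (letter D, 10 semitones up).
A major sixth down from Db is Fb (letter F, 9 semitones down).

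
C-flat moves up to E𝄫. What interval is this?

minor third

The letter names run C→E, a span of 2 letter steps, so the interval is some kind of third.
Cb to Ebb is 3 semitones. A major third is 4, so 3 makes it minor.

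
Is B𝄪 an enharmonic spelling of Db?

Yes

B## is pitch class 1; Db is pitch class 1.
All spellings map to pitch class 1, so they are enharmonically equivalent.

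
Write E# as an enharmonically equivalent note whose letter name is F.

Plain F sits at the same pitch as E#, so on the letter F the same pitch needs a natural: F.

F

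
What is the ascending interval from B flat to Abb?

diminished seventh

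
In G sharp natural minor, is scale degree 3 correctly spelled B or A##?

Each scale degree takes a distinct letter name. Degree 3 of a scale on G must use the letter B.
B and A## are enharmonically the same pitch, but only B uses the letter B, so it is the correct spelling here.

B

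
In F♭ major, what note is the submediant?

Db

Degree 6 takes the letter 5 steps above F, which is D.
In major, degree 6 sits 9 semitones above the tonic. Fb + 9 semitones is pitch class 1, spelled on D as Db.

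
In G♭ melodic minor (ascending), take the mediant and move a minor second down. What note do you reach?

Ab

The mediant of Gb melodic minor (ascending) is Bbb.
A minor second (1 semitone) below Bbb lands on the letter A, giving Ab.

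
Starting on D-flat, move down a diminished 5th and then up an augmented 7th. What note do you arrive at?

A diminished fifth down from Db is G (letter G, 6 semitones down).
An augmented seventh up from G is F## (letter F, 12 semitones up).

F##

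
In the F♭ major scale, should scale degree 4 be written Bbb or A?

Bbb

Each scale degree takes a distinct letter name. Degree 4 of a scale on F must use the letter B.
Bbb and A are enharmonically the same pitch, but only Bbb uses the letter B, so it is the correct spelling here.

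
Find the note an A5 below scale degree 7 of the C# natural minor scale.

Scale degree 7 of C# natural minor is B.
An augmented fifth (8 semitones) below B lands on the letter E, giving Eb.

Eb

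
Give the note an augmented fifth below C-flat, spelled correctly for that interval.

Fbb

A fifth below C lands on the letter F.
An augmented fifth spans 8 semitones, so Cb moves to pitch class 3. On the letter F that is Fbb.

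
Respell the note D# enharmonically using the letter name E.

Eb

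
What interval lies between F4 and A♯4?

augmented third

The letter names run F→A, a span of 2 letter steps, so the interval is some kind of third.
F to A# is 5 semitones. A major third is 4, so 5 makes it augmented.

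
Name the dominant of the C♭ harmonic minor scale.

Gb

The Cb harmonic minor scale runs Cb Db Ebb Fb Gb Abb Bb.
Degree 5 is Gb.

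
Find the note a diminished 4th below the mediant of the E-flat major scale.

D#

The mediant of Eb major is G.
A diminished fourth (4 semitones) below G lands on the letter D, giving D#.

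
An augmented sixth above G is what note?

E#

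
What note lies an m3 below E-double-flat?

Cb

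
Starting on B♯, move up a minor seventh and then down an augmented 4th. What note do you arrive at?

E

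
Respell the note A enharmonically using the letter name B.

Plain B sits 2 semitones above A, so on the letter B the same pitch needs a double flat: Bbb.

Bbb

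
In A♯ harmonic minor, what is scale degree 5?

E#

Degree 5 takes the letter 4 steps above A, which is E.
In harmonic minor, degree 5 sits 7 semitones above the tonic. A# + 7 semitones is pitch class 5, spelled on E as E#.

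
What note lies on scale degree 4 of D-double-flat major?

Degree 4 takes the letter 3 steps above D, which is G.
In major, degree 4 sits 5 semitones above the tonic. Dbb + 5 semitones is pitch class 5, spelled on G as Gbb.

Gbb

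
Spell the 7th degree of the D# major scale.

Degree 7 takes the letter 6 steps above D, which is C.
In major, degree 7 sits 11 semitones above the tonic. D# + 11 semitones is pitch class 2, spelled on C as C##.

C##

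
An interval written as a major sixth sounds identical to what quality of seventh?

A major sixth spans 9 semitones.
A seventh spanning 9 semitones is diminished (the major seventh is 11).

diminished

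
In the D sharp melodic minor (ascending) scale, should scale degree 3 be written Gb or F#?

F#

Each scale degree takes a distinct letter name. Degree 3 of a scale on D must use the letter F.
F# and Gb are enharmonically the same pitch, but only F# uses the letter F, so it is the correct spelling here.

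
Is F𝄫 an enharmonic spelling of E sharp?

Two spellings are enharmonically equivalent only if they share a pitch class.
Here Fbb → 3, E# → 5; 3 ≠ 5, so they are not.

No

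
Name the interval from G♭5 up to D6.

augmented fifth

The letter names run G→D, a span of 4 letter steps, so the interval is some kind of fifth.
Gb to D is 8 semitones. A perfect fifth is 7, so 8 makes it augmented.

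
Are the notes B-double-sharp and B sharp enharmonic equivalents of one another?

No

Two spellings are enharmonically equivalent only if they share a pitch class.
Here B## → 1, B# → 0; 0 ≠ 1, so they are not.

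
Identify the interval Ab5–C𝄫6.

The letter names run A→C, a span of 2 letter steps, so the interval is some kind of third.
Ab to Cbb is 2 semitones. A major third is 4, so 2 makes it diminished.

diminished third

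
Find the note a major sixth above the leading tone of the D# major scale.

The leading tone of D# major is C##.
A major sixth (9 semitones) above C## lands on the letter A, giving A##.

A##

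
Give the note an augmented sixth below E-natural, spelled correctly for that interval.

Gb

E down a major sixth is G, so the target letter is G.
From E, an augmented sixth is 10 semitones down: Gb.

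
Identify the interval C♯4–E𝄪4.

augmented third

The letter names run C→E, a span of 2 letter steps, so the interval is some kind of third.
C# to E## is 5 semitones. A major third is 4, so 5 makes it augmented.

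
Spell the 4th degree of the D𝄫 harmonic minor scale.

Gbb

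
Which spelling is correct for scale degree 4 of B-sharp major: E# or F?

E#

Each scale degree takes a distinct letter name. Degree 4 of a scale on B must use the letter E.
E# and F are enharmonically the same pitch, but only E# uses the letter E, so it is the correct spelling here.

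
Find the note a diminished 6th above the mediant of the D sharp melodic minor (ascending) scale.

The mediant of D# melodic minor (ascending) is F#.
A diminished sixth (7 semitones) above F# lands on the letter D, giving Db.

Db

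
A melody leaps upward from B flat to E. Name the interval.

Counting letters B–C–D–E gives a fourth.
Bb→E = 6 semitones, 1 wider than the perfect fourth (5), so augmented.

augmented fourth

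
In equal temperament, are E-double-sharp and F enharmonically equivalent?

E## is pitch class 6; F is pitch class 5.
The pitch classes differ (6 vs. 5), so they are not enharmonic equivalents.

No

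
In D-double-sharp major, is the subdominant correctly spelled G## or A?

Each scale degree takes a distinct letter name. Degree 4 of a scale on D must use the letter G.
G## and A are enharmonically the same pitch, but only G## uses the letter G, so it is the correct spelling here.

G##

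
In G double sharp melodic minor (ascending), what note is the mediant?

Degree 3 takes the letter 2 steps above G, which is B.
In melodic minor (ascending), degree 3 sits 3 semitones above the tonic. G## + 3 semitones is pitch class 0, spelled on B as B#.

B#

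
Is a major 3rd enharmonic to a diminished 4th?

Yes

A major third spans 4 semitones; a diminished fourth spans 4.
They are enharmonically equivalent.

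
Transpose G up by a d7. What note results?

Fb

G up a major seventh is F#, so the target letter is F.
From G, a diminished seventh is 9 semitones up: Fb.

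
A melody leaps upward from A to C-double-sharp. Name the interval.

The letter names run A→C, a span of 2 letter steps, so the interval is some kind of third.
A to C## is 5 semitones. A major third is 4, so 5 makes it augmented.

augmented third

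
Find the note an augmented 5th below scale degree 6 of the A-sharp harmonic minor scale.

Bb

Scale degree 6 of A# harmonic minor is F#.
An augmented fifth (8 semitones) below F# lands on the letter B, giving Bb.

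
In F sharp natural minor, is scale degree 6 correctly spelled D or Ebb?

D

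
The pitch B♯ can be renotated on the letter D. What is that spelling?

Dbb

Plain D sits 2 semitones above B#, so on the letter D the same pitch needs a double flat: Dbb.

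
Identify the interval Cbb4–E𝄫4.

Counting letters C–D–E gives a third.
Cbb→Ebb = 4 semitones, exactly the major third.

major third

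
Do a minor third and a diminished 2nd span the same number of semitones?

A minor third spans 3 semitones; a diminished second spans 0.
The spans differ, so they are not enharmonic equivalents.

No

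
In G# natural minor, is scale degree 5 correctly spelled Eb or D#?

Each scale degree takes a distinct letter name. Degree 5 of a scale on G must use the letter D.
D# and Eb are enharmonically the same pitch, but only D# uses the letter D, so it is the correct spelling here.

D#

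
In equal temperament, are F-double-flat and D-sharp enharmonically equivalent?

Yes

Fbb = pitch class 3 and D# = pitch class 3 — the same pitch class, so they are enharmonic equivalents.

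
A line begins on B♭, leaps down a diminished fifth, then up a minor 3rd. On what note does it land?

G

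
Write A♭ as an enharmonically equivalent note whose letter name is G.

G#

Ab is pitch class 8. The letter G alone is pitch class 7.
To reach pitch class 8 from G requires an offset of +1 semitone, i.e. sharp: G#.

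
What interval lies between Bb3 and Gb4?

minor sixth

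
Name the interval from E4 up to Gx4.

augmented third

The letter names run E→G, a span of 2 letter steps, so the interval is some kind of third.
E to G## is 5 semitones. A major third is 4, so 5 makes it augmented.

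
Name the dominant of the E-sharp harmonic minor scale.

Degree 5 takes the letter 4 steps above E, which is B.
In harmonic minor, degree 5 sits 7 semitones above the tonic. E# + 7 semitones is pitch class 0, spelled on B as B#.

B#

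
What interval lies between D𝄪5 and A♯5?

The letter names run D→A, a span of 4 letter steps, so the interval is some kind of fifth.
D## to A# is 6 semitones. A perfect fifth is 7, so 6 makes it diminished.

diminished fifth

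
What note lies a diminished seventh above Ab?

A seventh above A lands on the letter G.
A diminished seventh spans 9 semitones, so Ab moves to pitch class 5. On the letter G that is Gbb.

Gbb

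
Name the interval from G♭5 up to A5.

augmented second

Counting letters G–A gives a second.
Gb→A = 3 semitones, 1 wider than the major second (2), so augmented.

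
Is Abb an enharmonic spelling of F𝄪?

Yes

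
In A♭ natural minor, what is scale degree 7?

Gb

Degree 7 takes the letter 6 steps above A, which is G.
In natural minor, degree 7 sits 10 semitones above the tonic. Ab + 10 semitones is pitch class 6, spelled on G as Gb.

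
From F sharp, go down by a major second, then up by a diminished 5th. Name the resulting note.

Bb

A major second down from F# is E (letter E, 2 semitones down).
A diminished fifth up from E is Bb (letter B, 6 semitones up).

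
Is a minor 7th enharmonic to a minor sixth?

No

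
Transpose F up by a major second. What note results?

F up a major second is G, so the target letter is G.
From F, a major second is 2 semitones up: G.

G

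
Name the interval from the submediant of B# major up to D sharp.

The submediant of B# major is G##.
G## up to D#: letters G→D make it a fifth; 6 semitones makes it diminished.

diminished fifth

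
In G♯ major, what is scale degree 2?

A#

The G# major scale runs G# A# B# C# D# E# F##.
Degree 2 is A#.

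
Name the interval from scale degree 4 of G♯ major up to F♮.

diminished fourth

Scale degree 4 of G# major is C#.
C# up to F: letters C→F make it a fourth; 4 semitones makes it diminished.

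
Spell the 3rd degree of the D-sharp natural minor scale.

F#

The D# natural minor scale runs D# E# F# G# A# B C#.
Degree 3 is F#.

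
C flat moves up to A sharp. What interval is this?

doubly augmented sixth

Counting letters C–D–E–F–G–A gives a sixth.
Cb→A# = 11 semitones, 2 wider than the major sixth (9), so doubly augmented.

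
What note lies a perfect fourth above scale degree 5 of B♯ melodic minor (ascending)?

B#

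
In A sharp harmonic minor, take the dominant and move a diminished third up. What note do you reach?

The dominant of A# harmonic minor is E#.
A diminished third (2 semitones) above E# lands on the letter G, giving G.

G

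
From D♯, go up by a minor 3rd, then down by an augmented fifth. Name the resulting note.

Bb

A minor third up from D# is F# (letter F, 3 semitones up).
An augmented fifth down from F# is Bb (letter B, 8 semitones down).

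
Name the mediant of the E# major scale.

G##

The E# major scale runs E# F## G## A# B# C## D##.
Degree 3 is G##.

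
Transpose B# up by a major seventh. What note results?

B up a major seventh is A#, so the target letter is A.
From B#, a major seventh is 11 semitones up: A##.

A##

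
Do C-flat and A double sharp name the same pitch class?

Yes

Cb is pitch class 11; A## is pitch class 11.
All spellings map to pitch class 11, so they are enharmonically equivalent.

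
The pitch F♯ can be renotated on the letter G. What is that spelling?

Gb

Plain G sits 1 semitone above F#, so on the letter G the same pitch needs a flat: Gb.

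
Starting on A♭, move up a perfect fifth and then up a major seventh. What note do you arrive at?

D

A perfect fifth up from Ab is Eb (letter E, 7 semitones up).
A major seventh up from Eb is D (letter D, 11 semitones up).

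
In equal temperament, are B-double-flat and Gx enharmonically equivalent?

Bbb = pitch class 9 and G## = pitch class 9 — the same pitch class, so they are enharmonic equivalents.

Yes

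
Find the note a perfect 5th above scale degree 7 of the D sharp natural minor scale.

G#

Scale degree 7 of D# natural minor is C#.
A perfect fifth (7 semitones) above C# lands on the letter G, giving G#.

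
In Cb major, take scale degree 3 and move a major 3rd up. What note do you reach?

Scale degree 3 of Cb major is Eb.
A major third (4 semitones) above Eb lands on the letter G, giving G.

G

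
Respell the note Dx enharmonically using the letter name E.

E

Plain E sits at the same pitch as D##, so on the letter E the same pitch needs a natural: E.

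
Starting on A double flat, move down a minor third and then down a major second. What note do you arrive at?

Ebb

A minor third down from Abb is Fb (letter F, 3 semitones down).
A major second down from Fb is Ebb (letter E, 2 semitones down).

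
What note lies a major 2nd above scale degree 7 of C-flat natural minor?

Scale degree 7 of Cb natural minor is Bbb.
A major second (2 semitones) above Bbb lands on the letter C, giving Cb.

Cb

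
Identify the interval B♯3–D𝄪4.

major third

The letter names run B→D, a span of 2 letter steps, so the interval is some kind of third.
B# to D## is 4 semitones. A major third is 4, so 4 makes it major.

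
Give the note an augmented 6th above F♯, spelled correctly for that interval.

F up a major sixth is D, so the target letter is D.
From F#, an augmented sixth is 10 semitones up: D##.

D##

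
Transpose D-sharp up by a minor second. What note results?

D up a major second is E, so the target letter is E.
From D#, a minor second is 1 semitone up: E.

E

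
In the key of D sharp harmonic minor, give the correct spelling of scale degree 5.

Degree 5 takes the letter 4 steps above D, which is A.
In harmonic minor, degree 5 sits 7 semitones above the tonic. D# + 7 semitones is pitch class 10, spelled on A as A#.

A#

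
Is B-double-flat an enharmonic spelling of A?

Yes

Bbb = pitch class 9 and A = pitch class 9 — the same pitch class, so they are enharmonic equivalents.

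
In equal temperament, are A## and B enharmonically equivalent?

Yes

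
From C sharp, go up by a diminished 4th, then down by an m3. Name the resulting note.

A diminished fourth up from C# is F (letter F, 4 semitones up).
A minor third down from F is D (letter D, 3 semitones down).

D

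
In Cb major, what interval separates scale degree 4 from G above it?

augmented second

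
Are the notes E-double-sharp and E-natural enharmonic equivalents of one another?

E## is pitch class 6; E is pitch class 4.
The pitch classes differ (6 vs. 4), so they are not enharmonic equivalents.

No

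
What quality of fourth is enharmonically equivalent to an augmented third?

An augmented third spans 5 semitones.
A fourth spanning 5 semitones is perfect (the perfect fourth is 5).

perfect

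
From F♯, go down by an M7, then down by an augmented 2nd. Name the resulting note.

Fb

A major seventh down from F# is G (letter G, 11 semitones down).
An augmented second down from G is Fb (letter F, 3 semitones down).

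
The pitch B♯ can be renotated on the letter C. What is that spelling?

C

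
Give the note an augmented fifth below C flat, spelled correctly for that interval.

A fifth below C lands on the letter F.
An augmented fifth spans 8 semitones, so Cb moves to pitch class 3. On the letter F that is Fbb.

Fbb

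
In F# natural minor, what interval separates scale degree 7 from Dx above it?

Scale degree 7 of F# natural minor is E.
E up to D##: letters E→D make it a seventh; 12 semitones makes it augmented.

augmented seventh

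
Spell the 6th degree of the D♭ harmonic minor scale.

Bbb

Degree 6 takes the letter 5 steps above D, which is B.
In harmonic minor, degree 6 sits 8 semitones above the tonic. Db + 8 semitones is pitch class 9, spelled on B as Bbb.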